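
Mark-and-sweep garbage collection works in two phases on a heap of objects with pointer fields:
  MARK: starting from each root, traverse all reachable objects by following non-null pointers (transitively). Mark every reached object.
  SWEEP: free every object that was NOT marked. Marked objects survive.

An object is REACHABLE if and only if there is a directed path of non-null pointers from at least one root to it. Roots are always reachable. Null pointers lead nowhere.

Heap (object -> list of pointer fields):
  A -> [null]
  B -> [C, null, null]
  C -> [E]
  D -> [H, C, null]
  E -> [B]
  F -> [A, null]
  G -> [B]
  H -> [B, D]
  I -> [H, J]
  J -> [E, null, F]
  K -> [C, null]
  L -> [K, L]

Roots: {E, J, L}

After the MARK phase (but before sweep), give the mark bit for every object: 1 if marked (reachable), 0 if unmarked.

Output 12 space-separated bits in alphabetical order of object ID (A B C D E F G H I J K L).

Answer: 1 1 1 0 1 1 0 0 0 1 1 1

Derivation:
Roots: E J L
Mark E: refs=B, marked=E
Mark J: refs=E null F, marked=E J
Mark L: refs=K L, marked=E J L
Mark B: refs=C null null, marked=B E J L
Mark F: refs=A null, marked=B E F J L
Mark K: refs=C null, marked=B E F J K L
Mark C: refs=E, marked=B C E F J K L
Mark A: refs=null, marked=A B C E F J K L
Unmarked (collected): D G H I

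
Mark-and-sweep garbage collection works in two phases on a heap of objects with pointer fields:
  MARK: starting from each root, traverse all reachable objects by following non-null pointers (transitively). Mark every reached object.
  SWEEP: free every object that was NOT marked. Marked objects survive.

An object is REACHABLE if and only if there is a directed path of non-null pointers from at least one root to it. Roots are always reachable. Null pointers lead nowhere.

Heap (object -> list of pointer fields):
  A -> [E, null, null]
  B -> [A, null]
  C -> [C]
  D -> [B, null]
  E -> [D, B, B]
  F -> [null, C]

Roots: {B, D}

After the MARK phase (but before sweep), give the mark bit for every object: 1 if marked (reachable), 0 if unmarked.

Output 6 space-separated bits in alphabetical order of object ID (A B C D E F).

Answer: 1 1 0 1 1 0

Derivation:
Roots: B D
Mark B: refs=A null, marked=B
Mark D: refs=B null, marked=B D
Mark A: refs=E null null, marked=A B D
Mark E: refs=D B B, marked=A B D E
Unmarked (collected): C F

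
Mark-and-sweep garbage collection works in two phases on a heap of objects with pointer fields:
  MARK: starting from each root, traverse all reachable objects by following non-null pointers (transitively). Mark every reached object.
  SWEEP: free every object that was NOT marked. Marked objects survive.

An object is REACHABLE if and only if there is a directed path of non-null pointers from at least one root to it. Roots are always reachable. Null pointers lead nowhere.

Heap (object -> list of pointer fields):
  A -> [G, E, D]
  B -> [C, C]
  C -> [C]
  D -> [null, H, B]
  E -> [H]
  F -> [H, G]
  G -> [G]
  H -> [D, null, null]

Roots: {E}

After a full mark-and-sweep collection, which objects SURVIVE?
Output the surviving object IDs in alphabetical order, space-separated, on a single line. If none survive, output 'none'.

Roots: E
Mark E: refs=H, marked=E
Mark H: refs=D null null, marked=E H
Mark D: refs=null H B, marked=D E H
Mark B: refs=C C, marked=B D E H
Mark C: refs=C, marked=B C D E H
Unmarked (collected): A F G

Answer: B C D E H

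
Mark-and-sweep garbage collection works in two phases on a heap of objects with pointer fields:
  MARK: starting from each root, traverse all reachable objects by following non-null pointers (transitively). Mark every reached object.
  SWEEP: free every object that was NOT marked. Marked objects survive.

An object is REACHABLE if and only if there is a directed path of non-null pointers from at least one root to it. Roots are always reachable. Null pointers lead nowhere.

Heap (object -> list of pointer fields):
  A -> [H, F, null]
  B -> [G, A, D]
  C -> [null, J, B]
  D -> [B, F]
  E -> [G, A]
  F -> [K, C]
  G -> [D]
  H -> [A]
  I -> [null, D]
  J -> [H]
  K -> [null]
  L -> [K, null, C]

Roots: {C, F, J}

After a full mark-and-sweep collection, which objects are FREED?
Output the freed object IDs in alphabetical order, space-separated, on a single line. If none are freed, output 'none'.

Answer: E I L

Derivation:
Roots: C F J
Mark C: refs=null J B, marked=C
Mark F: refs=K C, marked=C F
Mark J: refs=H, marked=C F J
Mark B: refs=G A D, marked=B C F J
Mark K: refs=null, marked=B C F J K
Mark H: refs=A, marked=B C F H J K
Mark G: refs=D, marked=B C F G H J K
Mark A: refs=H F null, marked=A B C F G H J K
Mark D: refs=B F, marked=A B C D F G H J K
Unmarked (collected): E I L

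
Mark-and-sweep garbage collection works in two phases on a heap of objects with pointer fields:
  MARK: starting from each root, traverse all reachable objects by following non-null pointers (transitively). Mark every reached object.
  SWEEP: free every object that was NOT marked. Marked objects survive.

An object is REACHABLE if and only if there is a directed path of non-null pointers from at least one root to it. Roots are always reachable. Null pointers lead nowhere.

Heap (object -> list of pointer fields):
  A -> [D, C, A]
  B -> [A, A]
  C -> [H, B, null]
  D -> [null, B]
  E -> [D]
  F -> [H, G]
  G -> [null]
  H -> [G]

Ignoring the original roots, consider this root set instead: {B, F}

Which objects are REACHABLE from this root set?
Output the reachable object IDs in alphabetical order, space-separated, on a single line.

Answer: A B C D F G H

Derivation:
Roots: B F
Mark B: refs=A A, marked=B
Mark F: refs=H G, marked=B F
Mark A: refs=D C A, marked=A B F
Mark H: refs=G, marked=A B F H
Mark G: refs=null, marked=A B F G H
Mark D: refs=null B, marked=A B D F G H
Mark C: refs=H B null, marked=A B C D F G H
Unmarked (collected): E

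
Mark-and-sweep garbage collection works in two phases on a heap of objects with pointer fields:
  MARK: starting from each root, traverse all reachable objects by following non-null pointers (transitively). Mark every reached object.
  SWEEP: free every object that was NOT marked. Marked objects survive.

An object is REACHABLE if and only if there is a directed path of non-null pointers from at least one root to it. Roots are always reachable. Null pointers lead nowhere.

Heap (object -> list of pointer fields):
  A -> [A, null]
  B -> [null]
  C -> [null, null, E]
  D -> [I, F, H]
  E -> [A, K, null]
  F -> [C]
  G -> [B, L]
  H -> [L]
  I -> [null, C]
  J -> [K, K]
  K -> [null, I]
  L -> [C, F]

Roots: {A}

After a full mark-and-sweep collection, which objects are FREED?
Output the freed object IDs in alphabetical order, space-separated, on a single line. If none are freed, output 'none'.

Roots: A
Mark A: refs=A null, marked=A
Unmarked (collected): B C D E F G H I J K L

Answer: B C D E F G H I J K L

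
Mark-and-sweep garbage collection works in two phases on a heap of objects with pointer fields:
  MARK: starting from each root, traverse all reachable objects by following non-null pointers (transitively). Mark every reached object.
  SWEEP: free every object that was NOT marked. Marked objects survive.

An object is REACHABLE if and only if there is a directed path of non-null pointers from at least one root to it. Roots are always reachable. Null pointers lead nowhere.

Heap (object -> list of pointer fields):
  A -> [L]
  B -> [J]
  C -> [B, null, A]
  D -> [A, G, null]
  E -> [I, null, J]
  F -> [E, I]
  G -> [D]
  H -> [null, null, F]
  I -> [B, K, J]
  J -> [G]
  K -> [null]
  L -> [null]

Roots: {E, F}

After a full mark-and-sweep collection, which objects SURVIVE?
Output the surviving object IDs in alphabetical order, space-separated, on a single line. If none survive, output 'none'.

Roots: E F
Mark E: refs=I null J, marked=E
Mark F: refs=E I, marked=E F
Mark I: refs=B K J, marked=E F I
Mark J: refs=G, marked=E F I J
Mark B: refs=J, marked=B E F I J
Mark K: refs=null, marked=B E F I J K
Mark G: refs=D, marked=B E F G I J K
Mark D: refs=A G null, marked=B D E F G I J K
Mark A: refs=L, marked=A B D E F G I J K
Mark L: refs=null, marked=A B D E F G I J K L
Unmarked (collected): C H

Answer: A B D E F G I J K L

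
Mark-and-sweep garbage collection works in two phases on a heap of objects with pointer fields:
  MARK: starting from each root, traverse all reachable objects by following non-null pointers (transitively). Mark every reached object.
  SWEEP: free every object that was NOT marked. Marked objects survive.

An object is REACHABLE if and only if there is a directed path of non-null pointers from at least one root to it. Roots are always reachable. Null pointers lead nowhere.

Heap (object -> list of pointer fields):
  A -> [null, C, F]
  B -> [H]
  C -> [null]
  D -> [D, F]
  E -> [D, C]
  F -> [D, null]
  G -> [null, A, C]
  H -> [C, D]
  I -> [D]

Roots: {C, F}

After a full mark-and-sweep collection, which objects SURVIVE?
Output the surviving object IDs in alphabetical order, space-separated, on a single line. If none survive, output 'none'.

Roots: C F
Mark C: refs=null, marked=C
Mark F: refs=D null, marked=C F
Mark D: refs=D F, marked=C D F
Unmarked (collected): A B E G H I

Answer: C D F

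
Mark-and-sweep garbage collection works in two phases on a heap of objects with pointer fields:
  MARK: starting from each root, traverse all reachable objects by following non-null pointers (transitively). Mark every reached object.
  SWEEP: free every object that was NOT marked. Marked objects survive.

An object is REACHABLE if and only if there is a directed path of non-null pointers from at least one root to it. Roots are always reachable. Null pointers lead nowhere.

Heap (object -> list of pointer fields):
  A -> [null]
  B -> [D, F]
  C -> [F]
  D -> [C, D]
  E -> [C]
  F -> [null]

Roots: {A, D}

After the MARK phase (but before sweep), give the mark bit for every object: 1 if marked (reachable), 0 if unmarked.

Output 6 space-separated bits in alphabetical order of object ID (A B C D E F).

Answer: 1 0 1 1 0 1

Derivation:
Roots: A D
Mark A: refs=null, marked=A
Mark D: refs=C D, marked=A D
Mark C: refs=F, marked=A C D
Mark F: refs=null, marked=A C D F
Unmarked (collected): B E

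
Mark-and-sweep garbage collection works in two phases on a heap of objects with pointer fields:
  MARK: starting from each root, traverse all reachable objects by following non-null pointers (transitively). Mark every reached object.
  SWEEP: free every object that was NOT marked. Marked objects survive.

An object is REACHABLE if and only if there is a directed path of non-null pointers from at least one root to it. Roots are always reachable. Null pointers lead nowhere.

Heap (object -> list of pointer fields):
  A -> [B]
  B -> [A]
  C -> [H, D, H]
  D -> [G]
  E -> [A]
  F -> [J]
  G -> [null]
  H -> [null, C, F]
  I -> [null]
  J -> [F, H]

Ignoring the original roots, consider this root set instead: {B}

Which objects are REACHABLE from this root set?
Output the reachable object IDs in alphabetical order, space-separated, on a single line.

Roots: B
Mark B: refs=A, marked=B
Mark A: refs=B, marked=A B
Unmarked (collected): C D E F G H I J

Answer: A B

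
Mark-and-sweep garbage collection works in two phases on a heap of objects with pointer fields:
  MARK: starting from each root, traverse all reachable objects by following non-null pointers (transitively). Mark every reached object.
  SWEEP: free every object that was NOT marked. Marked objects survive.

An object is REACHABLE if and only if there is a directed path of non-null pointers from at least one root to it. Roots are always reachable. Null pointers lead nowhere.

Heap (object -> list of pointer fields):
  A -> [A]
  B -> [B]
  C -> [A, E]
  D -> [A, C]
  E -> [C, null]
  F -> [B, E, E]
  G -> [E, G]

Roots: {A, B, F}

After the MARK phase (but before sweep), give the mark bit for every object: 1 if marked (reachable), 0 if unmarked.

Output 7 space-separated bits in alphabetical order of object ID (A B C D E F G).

Answer: 1 1 1 0 1 1 0

Derivation:
Roots: A B F
Mark A: refs=A, marked=A
Mark B: refs=B, marked=A B
Mark F: refs=B E E, marked=A B F
Mark E: refs=C null, marked=A B E F
Mark C: refs=A E, marked=A B C E F
Unmarked (collected): D G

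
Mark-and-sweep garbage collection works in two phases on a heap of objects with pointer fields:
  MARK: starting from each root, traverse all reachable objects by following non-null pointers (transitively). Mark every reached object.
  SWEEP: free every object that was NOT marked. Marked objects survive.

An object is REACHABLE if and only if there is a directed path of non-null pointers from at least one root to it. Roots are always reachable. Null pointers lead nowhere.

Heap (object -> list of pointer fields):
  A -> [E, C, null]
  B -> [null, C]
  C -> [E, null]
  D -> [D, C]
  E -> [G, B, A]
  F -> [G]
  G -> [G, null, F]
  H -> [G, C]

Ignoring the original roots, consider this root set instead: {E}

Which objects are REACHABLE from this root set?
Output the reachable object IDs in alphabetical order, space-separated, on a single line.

Answer: A B C E F G

Derivation:
Roots: E
Mark E: refs=G B A, marked=E
Mark G: refs=G null F, marked=E G
Mark B: refs=null C, marked=B E G
Mark A: refs=E C null, marked=A B E G
Mark F: refs=G, marked=A B E F G
Mark C: refs=E null, marked=A B C E F G
Unmarked (collected): D H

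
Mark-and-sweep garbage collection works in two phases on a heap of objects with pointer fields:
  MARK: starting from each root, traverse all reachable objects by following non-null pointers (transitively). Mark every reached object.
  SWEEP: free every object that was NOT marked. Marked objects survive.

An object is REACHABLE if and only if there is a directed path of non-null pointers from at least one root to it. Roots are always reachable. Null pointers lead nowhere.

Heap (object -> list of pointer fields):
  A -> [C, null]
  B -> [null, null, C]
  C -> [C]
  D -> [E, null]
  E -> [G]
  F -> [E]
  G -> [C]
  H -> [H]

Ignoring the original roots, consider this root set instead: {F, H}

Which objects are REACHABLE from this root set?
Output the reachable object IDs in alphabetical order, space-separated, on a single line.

Answer: C E F G H

Derivation:
Roots: F H
Mark F: refs=E, marked=F
Mark H: refs=H, marked=F H
Mark E: refs=G, marked=E F H
Mark G: refs=C, marked=E F G H
Mark C: refs=C, marked=C E F G H
Unmarked (collected): A B D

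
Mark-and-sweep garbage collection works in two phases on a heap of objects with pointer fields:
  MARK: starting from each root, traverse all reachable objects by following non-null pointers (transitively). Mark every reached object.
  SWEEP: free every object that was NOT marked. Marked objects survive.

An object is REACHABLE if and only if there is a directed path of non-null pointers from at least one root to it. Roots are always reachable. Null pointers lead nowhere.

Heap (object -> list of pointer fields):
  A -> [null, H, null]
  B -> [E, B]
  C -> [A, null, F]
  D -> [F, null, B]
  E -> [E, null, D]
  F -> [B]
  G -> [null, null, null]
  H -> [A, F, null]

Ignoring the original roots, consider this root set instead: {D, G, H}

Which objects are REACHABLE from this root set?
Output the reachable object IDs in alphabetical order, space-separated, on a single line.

Roots: D G H
Mark D: refs=F null B, marked=D
Mark G: refs=null null null, marked=D G
Mark H: refs=A F null, marked=D G H
Mark F: refs=B, marked=D F G H
Mark B: refs=E B, marked=B D F G H
Mark A: refs=null H null, marked=A B D F G H
Mark E: refs=E null D, marked=A B D E F G H
Unmarked (collected): C

Answer: A B D E F G H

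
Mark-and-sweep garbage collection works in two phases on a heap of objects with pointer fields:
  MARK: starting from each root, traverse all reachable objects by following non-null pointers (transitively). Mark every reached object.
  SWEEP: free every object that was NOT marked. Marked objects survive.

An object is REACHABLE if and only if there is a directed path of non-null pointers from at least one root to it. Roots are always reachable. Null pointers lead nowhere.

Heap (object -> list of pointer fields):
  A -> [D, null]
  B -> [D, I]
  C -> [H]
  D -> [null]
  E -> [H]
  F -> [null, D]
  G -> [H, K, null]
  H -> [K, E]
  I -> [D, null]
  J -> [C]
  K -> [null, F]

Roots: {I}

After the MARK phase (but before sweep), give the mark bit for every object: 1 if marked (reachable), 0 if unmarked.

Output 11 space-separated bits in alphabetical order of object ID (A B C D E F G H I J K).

Roots: I
Mark I: refs=D null, marked=I
Mark D: refs=null, marked=D I
Unmarked (collected): A B C E F G H J K

Answer: 0 0 0 1 0 0 0 0 1 0 0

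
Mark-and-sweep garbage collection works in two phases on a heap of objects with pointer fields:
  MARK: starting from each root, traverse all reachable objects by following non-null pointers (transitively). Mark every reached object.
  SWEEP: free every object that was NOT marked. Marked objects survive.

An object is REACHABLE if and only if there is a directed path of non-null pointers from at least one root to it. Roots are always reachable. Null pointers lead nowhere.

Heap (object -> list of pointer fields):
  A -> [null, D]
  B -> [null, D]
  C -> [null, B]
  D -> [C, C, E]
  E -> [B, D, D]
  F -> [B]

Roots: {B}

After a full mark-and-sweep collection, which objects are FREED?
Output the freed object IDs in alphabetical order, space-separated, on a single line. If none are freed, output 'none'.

Roots: B
Mark B: refs=null D, marked=B
Mark D: refs=C C E, marked=B D
Mark C: refs=null B, marked=B C D
Mark E: refs=B D D, marked=B C D E
Unmarked (collected): A F

Answer: A F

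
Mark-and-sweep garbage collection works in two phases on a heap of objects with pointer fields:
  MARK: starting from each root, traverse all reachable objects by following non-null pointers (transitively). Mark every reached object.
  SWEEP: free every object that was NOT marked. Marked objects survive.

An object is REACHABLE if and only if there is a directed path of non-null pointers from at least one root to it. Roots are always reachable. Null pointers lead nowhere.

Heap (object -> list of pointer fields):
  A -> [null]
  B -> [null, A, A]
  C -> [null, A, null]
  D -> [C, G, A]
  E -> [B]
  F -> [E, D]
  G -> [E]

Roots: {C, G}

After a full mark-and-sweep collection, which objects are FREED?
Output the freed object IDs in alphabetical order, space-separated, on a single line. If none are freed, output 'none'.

Answer: D F

Derivation:
Roots: C G
Mark C: refs=null A null, marked=C
Mark G: refs=E, marked=C G
Mark A: refs=null, marked=A C G
Mark E: refs=B, marked=A C E G
Mark B: refs=null A A, marked=A B C E G
Unmarked (collected): D F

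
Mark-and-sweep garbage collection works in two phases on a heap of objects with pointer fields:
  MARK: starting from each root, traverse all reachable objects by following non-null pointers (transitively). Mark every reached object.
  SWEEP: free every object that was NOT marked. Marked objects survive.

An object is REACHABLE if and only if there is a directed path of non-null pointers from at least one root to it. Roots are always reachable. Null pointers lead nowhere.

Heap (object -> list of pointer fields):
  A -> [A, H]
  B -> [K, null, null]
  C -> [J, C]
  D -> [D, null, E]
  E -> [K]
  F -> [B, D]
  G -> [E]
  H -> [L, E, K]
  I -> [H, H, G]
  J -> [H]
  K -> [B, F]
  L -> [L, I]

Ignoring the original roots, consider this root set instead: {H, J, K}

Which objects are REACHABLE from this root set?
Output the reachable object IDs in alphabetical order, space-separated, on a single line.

Roots: H J K
Mark H: refs=L E K, marked=H
Mark J: refs=H, marked=H J
Mark K: refs=B F, marked=H J K
Mark L: refs=L I, marked=H J K L
Mark E: refs=K, marked=E H J K L
Mark B: refs=K null null, marked=B E H J K L
Mark F: refs=B D, marked=B E F H J K L
Mark I: refs=H H G, marked=B E F H I J K L
Mark D: refs=D null E, marked=B D E F H I J K L
Mark G: refs=E, marked=B D E F G H I J K L
Unmarked (collected): A C

Answer: B D E F G H I J K L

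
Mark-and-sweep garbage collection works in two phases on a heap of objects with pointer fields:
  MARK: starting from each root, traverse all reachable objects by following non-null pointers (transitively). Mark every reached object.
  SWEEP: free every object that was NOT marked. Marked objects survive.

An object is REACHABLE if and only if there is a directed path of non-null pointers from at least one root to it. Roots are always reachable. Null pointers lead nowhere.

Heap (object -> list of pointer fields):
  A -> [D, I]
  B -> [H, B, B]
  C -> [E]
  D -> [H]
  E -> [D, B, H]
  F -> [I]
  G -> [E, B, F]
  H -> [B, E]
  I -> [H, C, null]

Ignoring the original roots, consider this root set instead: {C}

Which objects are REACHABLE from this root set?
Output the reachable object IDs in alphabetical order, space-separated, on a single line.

Answer: B C D E H

Derivation:
Roots: C
Mark C: refs=E, marked=C
Mark E: refs=D B H, marked=C E
Mark D: refs=H, marked=C D E
Mark B: refs=H B B, marked=B C D E
Mark H: refs=B E, marked=B C D E H
Unmarked (collected): A F G I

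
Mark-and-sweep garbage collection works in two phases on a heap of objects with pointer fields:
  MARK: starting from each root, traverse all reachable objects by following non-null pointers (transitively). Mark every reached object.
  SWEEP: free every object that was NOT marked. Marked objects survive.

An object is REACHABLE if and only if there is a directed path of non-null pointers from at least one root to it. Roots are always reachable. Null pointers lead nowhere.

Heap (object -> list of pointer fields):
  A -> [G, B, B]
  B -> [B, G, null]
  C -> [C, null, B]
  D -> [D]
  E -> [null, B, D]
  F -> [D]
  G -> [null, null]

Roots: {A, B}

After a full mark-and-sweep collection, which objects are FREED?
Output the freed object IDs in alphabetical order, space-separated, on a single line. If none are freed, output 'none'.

Roots: A B
Mark A: refs=G B B, marked=A
Mark B: refs=B G null, marked=A B
Mark G: refs=null null, marked=A B G
Unmarked (collected): C D E F

Answer: C D E F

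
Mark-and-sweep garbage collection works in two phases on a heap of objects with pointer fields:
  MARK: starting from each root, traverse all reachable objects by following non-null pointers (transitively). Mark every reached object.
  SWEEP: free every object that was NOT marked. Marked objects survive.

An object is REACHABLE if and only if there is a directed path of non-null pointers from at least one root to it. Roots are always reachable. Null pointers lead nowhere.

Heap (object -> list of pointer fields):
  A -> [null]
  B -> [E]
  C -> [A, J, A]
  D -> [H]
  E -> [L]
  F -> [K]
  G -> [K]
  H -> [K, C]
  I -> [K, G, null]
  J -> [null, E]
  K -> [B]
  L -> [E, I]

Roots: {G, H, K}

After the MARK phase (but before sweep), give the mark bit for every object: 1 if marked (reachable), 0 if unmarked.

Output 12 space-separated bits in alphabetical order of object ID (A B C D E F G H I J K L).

Roots: G H K
Mark G: refs=K, marked=G
Mark H: refs=K C, marked=G H
Mark K: refs=B, marked=G H K
Mark C: refs=A J A, marked=C G H K
Mark B: refs=E, marked=B C G H K
Mark A: refs=null, marked=A B C G H K
Mark J: refs=null E, marked=A B C G H J K
Mark E: refs=L, marked=A B C E G H J K
Mark L: refs=E I, marked=A B C E G H J K L
Mark I: refs=K G null, marked=A B C E G H I J K L
Unmarked (collected): D F

Answer: 1 1 1 0 1 0 1 1 1 1 1 1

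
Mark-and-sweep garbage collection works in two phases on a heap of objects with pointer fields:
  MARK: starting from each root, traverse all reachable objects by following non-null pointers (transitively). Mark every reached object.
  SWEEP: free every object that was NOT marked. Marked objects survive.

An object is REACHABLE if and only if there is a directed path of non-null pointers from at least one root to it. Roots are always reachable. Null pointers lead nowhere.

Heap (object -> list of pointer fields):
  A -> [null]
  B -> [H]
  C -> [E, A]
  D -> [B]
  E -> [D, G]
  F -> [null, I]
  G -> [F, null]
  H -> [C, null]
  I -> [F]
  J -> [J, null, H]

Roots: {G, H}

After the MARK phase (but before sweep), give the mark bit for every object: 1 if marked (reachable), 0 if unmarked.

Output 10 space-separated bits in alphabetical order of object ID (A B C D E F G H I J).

Answer: 1 1 1 1 1 1 1 1 1 0

Derivation:
Roots: G H
Mark G: refs=F null, marked=G
Mark H: refs=C null, marked=G H
Mark F: refs=null I, marked=F G H
Mark C: refs=E A, marked=C F G H
Mark I: refs=F, marked=C F G H I
Mark E: refs=D G, marked=C E F G H I
Mark A: refs=null, marked=A C E F G H I
Mark D: refs=B, marked=A C D E F G H I
Mark B: refs=H, marked=A B C D E F G H I
Unmarked (collected): J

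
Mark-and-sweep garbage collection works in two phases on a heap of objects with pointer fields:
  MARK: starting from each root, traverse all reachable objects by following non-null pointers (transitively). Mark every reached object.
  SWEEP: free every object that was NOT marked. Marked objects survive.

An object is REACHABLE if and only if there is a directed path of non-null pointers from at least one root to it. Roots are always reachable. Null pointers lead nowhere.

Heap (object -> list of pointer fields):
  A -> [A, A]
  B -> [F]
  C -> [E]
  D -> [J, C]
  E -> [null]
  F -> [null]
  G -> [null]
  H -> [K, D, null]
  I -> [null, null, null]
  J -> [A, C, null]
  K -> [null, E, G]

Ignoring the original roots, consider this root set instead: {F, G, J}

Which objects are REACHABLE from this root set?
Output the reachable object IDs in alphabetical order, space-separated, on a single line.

Roots: F G J
Mark F: refs=null, marked=F
Mark G: refs=null, marked=F G
Mark J: refs=A C null, marked=F G J
Mark A: refs=A A, marked=A F G J
Mark C: refs=E, marked=A C F G J
Mark E: refs=null, marked=A C E F G J
Unmarked (collected): B D H I K

Answer: A C E F G J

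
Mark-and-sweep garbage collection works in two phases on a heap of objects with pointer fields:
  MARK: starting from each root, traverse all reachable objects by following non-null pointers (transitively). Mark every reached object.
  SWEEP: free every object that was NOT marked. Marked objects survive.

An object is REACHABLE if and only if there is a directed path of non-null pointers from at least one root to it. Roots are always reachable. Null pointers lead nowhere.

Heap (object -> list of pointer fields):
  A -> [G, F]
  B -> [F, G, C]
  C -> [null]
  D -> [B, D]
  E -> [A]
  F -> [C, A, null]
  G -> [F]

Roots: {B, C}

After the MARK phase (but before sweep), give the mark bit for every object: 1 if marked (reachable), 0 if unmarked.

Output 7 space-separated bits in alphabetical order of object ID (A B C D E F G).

Roots: B C
Mark B: refs=F G C, marked=B
Mark C: refs=null, marked=B C
Mark F: refs=C A null, marked=B C F
Mark G: refs=F, marked=B C F G
Mark A: refs=G F, marked=A B C F G
Unmarked (collected): D E

Answer: 1 1 1 0 0 1 1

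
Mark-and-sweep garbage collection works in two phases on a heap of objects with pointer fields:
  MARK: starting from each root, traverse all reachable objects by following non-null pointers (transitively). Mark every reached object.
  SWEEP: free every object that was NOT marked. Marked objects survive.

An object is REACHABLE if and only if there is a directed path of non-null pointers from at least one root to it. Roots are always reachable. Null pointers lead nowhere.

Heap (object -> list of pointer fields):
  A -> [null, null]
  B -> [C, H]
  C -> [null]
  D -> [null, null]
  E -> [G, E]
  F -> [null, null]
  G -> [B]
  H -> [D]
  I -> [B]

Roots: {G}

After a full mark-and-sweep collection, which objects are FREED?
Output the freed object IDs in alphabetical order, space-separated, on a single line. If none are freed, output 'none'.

Roots: G
Mark G: refs=B, marked=G
Mark B: refs=C H, marked=B G
Mark C: refs=null, marked=B C G
Mark H: refs=D, marked=B C G H
Mark D: refs=null null, marked=B C D G H
Unmarked (collected): A E F I

Answer: A E F I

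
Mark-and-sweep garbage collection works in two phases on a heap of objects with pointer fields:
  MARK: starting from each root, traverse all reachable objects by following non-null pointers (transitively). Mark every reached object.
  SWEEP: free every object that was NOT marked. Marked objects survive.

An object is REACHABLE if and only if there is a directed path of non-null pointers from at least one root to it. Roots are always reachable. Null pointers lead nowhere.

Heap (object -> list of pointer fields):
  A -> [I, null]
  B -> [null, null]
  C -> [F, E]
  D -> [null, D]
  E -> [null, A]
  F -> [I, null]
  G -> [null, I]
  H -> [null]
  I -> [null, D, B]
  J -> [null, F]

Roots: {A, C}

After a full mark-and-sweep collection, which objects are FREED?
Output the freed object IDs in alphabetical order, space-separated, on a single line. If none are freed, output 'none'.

Roots: A C
Mark A: refs=I null, marked=A
Mark C: refs=F E, marked=A C
Mark I: refs=null D B, marked=A C I
Mark F: refs=I null, marked=A C F I
Mark E: refs=null A, marked=A C E F I
Mark D: refs=null D, marked=A C D E F I
Mark B: refs=null null, marked=A B C D E F I
Unmarked (collected): G H J

Answer: G H J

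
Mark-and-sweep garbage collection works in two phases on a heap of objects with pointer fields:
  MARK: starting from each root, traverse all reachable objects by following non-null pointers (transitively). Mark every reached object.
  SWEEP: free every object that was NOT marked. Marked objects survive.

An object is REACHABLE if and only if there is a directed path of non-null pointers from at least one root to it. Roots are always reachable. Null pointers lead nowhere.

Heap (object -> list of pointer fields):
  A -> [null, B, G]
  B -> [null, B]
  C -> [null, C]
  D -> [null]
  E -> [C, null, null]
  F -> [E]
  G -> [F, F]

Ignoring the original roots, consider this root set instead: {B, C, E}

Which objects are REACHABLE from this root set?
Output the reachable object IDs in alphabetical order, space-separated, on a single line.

Answer: B C E

Derivation:
Roots: B C E
Mark B: refs=null B, marked=B
Mark C: refs=null C, marked=B C
Mark E: refs=C null null, marked=B C E
Unmarked (collected): A D F G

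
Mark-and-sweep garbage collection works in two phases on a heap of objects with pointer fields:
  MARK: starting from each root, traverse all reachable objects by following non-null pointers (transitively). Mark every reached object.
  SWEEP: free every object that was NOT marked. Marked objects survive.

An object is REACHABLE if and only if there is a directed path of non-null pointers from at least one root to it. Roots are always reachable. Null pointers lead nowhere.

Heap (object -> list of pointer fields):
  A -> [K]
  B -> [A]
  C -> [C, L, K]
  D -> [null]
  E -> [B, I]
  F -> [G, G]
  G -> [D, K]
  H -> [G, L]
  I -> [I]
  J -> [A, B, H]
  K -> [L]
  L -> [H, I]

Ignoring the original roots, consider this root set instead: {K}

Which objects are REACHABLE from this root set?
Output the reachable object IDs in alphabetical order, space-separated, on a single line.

Answer: D G H I K L

Derivation:
Roots: K
Mark K: refs=L, marked=K
Mark L: refs=H I, marked=K L
Mark H: refs=G L, marked=H K L
Mark I: refs=I, marked=H I K L
Mark G: refs=D K, marked=G H I K L
Mark D: refs=null, marked=D G H I K L
Unmarked (collected): A B C E F J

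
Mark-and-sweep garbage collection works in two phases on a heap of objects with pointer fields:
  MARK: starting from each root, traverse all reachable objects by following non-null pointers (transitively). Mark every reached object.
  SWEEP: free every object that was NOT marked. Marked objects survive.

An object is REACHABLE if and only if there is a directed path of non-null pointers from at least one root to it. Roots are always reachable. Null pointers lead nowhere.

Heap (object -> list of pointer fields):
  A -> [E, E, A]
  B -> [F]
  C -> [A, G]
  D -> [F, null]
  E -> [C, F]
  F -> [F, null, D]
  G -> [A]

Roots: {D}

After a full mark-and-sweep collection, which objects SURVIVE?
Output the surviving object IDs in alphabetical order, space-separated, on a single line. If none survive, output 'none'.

Answer: D F

Derivation:
Roots: D
Mark D: refs=F null, marked=D
Mark F: refs=F null D, marked=D F
Unmarked (collected): A B C E G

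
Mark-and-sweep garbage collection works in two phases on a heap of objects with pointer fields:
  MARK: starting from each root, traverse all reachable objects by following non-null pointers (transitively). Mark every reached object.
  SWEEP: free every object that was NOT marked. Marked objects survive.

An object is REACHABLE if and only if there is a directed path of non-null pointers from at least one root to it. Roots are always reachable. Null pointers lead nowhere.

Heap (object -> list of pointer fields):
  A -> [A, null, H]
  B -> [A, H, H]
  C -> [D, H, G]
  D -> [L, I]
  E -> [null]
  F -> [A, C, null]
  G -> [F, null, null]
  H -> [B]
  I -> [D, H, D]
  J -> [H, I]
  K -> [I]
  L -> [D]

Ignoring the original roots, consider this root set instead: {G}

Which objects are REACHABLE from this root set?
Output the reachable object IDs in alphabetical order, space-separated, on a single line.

Roots: G
Mark G: refs=F null null, marked=G
Mark F: refs=A C null, marked=F G
Mark A: refs=A null H, marked=A F G
Mark C: refs=D H G, marked=A C F G
Mark H: refs=B, marked=A C F G H
Mark D: refs=L I, marked=A C D F G H
Mark B: refs=A H H, marked=A B C D F G H
Mark L: refs=D, marked=A B C D F G H L
Mark I: refs=D H D, marked=A B C D F G H I L
Unmarked (collected): E J K

Answer: A B C D F G H I L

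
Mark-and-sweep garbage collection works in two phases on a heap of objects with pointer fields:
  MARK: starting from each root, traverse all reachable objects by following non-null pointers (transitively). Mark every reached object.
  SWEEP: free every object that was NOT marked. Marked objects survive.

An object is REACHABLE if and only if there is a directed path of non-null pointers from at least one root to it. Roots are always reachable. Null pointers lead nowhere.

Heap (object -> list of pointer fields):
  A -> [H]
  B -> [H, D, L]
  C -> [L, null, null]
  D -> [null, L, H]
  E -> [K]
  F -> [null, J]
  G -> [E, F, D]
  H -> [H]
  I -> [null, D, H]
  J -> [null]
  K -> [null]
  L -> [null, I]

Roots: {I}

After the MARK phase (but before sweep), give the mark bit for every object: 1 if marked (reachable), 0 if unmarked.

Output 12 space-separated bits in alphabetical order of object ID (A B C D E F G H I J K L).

Answer: 0 0 0 1 0 0 0 1 1 0 0 1

Derivation:
Roots: I
Mark I: refs=null D H, marked=I
Mark D: refs=null L H, marked=D I
Mark H: refs=H, marked=D H I
Mark L: refs=null I, marked=D H I L
Unmarked (collected): A B C E F G J K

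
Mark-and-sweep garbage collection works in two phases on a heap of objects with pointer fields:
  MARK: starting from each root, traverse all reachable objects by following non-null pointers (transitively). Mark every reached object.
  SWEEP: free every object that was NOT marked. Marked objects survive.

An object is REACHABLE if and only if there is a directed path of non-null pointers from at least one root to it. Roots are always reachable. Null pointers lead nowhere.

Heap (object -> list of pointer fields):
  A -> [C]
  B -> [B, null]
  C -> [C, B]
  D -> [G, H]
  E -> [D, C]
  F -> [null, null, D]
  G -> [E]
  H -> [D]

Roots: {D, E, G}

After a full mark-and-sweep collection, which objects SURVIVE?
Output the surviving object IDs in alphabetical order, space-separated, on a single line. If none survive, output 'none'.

Answer: B C D E G H

Derivation:
Roots: D E G
Mark D: refs=G H, marked=D
Mark E: refs=D C, marked=D E
Mark G: refs=E, marked=D E G
Mark H: refs=D, marked=D E G H
Mark C: refs=C B, marked=C D E G H
Mark B: refs=B null, marked=B C D E G H
Unmarked (collected): A F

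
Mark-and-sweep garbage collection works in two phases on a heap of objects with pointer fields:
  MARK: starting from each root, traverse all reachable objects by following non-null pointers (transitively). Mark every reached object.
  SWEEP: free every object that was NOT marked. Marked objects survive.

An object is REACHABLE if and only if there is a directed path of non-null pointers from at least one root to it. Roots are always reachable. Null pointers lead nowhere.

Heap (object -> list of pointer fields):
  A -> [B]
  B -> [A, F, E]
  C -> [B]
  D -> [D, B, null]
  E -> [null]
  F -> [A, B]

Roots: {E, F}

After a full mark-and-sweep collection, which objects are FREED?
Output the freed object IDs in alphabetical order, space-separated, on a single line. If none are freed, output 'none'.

Answer: C D

Derivation:
Roots: E F
Mark E: refs=null, marked=E
Mark F: refs=A B, marked=E F
Mark A: refs=B, marked=A E F
Mark B: refs=A F E, marked=A B E F
Unmarked (collected): C D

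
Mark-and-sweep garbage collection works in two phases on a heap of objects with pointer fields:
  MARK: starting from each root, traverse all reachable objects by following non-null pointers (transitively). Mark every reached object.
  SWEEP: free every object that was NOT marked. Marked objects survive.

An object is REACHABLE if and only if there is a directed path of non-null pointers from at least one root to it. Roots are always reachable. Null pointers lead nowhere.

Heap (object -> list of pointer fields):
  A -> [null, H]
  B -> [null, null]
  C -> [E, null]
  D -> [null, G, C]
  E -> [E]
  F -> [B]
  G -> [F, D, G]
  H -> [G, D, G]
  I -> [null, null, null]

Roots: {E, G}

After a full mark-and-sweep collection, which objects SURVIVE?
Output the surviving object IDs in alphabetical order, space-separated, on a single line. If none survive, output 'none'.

Answer: B C D E F G

Derivation:
Roots: E G
Mark E: refs=E, marked=E
Mark G: refs=F D G, marked=E G
Mark F: refs=B, marked=E F G
Mark D: refs=null G C, marked=D E F G
Mark B: refs=null null, marked=B D E F G
Mark C: refs=E null, marked=B C D E F G
Unmarked (collected): A H I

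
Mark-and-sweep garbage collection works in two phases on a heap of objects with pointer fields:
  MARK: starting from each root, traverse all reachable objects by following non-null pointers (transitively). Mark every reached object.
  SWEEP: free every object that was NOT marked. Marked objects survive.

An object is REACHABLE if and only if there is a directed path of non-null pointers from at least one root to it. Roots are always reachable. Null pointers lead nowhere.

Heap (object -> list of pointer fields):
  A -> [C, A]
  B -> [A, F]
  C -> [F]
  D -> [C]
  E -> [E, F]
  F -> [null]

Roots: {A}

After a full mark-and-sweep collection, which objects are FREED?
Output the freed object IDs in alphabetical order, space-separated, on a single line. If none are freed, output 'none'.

Roots: A
Mark A: refs=C A, marked=A
Mark C: refs=F, marked=A C
Mark F: refs=null, marked=A C F
Unmarked (collected): B D E

Answer: B D E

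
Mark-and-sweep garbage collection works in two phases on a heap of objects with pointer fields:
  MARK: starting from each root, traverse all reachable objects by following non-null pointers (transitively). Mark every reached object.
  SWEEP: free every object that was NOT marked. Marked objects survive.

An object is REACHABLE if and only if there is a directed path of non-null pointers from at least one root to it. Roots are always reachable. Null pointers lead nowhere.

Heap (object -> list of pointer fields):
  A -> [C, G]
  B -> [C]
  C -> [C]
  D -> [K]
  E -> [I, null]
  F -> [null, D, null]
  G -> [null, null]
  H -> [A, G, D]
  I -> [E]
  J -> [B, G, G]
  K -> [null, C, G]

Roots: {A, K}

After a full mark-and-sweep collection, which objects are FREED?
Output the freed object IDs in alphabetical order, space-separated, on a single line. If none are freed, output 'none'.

Roots: A K
Mark A: refs=C G, marked=A
Mark K: refs=null C G, marked=A K
Mark C: refs=C, marked=A C K
Mark G: refs=null null, marked=A C G K
Unmarked (collected): B D E F H I J

Answer: B D E F H I J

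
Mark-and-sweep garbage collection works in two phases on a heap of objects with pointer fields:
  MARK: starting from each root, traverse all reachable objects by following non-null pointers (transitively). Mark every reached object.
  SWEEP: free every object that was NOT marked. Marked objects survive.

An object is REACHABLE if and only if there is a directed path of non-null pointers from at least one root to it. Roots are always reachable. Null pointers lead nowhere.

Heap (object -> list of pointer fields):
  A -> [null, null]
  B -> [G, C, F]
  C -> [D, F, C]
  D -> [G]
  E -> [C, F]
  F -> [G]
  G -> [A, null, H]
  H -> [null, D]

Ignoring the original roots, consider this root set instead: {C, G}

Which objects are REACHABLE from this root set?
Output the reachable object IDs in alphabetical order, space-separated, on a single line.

Answer: A C D F G H

Derivation:
Roots: C G
Mark C: refs=D F C, marked=C
Mark G: refs=A null H, marked=C G
Mark D: refs=G, marked=C D G
Mark F: refs=G, marked=C D F G
Mark A: refs=null null, marked=A C D F G
Mark H: refs=null D, marked=A C D F G H
Unmarked (collected): B E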